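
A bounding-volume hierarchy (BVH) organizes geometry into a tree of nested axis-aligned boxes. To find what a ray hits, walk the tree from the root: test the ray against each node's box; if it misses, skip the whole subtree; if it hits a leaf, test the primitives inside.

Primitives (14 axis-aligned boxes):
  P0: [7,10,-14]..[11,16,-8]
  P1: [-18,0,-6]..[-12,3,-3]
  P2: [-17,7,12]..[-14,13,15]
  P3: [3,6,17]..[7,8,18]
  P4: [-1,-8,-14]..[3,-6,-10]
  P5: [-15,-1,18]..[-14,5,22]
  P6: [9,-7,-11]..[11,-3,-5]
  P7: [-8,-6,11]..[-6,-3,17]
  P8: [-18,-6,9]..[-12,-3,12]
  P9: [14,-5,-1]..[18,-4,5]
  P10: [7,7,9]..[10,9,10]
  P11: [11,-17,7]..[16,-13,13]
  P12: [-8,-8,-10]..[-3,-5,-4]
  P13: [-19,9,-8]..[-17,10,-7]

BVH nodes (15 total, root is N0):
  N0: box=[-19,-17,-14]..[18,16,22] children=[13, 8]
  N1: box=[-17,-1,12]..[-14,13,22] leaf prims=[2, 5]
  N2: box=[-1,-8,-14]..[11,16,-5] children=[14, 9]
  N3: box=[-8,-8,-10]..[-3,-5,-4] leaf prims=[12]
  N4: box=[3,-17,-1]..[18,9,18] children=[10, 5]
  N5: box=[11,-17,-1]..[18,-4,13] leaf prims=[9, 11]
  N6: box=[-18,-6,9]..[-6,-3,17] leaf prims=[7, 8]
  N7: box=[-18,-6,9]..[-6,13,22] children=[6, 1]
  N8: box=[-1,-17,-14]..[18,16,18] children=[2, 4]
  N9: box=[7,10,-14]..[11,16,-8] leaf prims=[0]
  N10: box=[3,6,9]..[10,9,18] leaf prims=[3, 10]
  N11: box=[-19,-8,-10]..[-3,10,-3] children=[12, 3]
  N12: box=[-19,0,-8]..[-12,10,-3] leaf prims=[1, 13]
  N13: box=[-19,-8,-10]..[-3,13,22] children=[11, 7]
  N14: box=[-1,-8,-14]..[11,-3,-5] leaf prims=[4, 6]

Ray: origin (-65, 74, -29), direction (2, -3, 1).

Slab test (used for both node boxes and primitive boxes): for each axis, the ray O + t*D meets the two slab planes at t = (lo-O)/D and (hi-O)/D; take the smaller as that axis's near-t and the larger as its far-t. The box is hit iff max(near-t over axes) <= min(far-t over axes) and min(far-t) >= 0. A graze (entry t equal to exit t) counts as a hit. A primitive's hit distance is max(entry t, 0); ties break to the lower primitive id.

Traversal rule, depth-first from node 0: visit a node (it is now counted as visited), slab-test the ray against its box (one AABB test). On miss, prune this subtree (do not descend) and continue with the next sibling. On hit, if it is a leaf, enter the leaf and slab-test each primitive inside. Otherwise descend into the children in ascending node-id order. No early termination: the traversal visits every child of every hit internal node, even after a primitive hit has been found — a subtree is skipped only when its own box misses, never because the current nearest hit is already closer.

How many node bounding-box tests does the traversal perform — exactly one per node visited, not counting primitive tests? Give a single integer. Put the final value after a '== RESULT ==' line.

Walk:
N0 x:[23,83/2] y:[58/3,91/3] z:[15,51] -> hit [23,91/3], descend [8, 13]
  N8 x:[32,83/2] y:[58/3,91/3] z:[15,47] -> miss, prune
  N13 x:[23,31] y:[61/3,82/3] z:[19,51] -> hit [23,82/3], descend [7, 11]
    N7 x:[47/2,59/2] y:[61/3,80/3] z:[38,51] -> miss, prune
    N11 x:[23,31] y:[64/3,82/3] z:[19,26] -> hit [23,26], descend [3, 12]
      N3 x:[57/2,31] y:[79/3,82/3] z:[19,25] -> miss, prune
      N12 x:[23,53/2] y:[64/3,74/3] z:[21,26] -> hit [23,74/3] leaf, test {P1@t=71/3, P13(miss)}

Visited [0, 8, 13, 7, 11, 3, 12]. Tests: 7 box, 1 leaf. Nearest: P1.

== RESULT ==
7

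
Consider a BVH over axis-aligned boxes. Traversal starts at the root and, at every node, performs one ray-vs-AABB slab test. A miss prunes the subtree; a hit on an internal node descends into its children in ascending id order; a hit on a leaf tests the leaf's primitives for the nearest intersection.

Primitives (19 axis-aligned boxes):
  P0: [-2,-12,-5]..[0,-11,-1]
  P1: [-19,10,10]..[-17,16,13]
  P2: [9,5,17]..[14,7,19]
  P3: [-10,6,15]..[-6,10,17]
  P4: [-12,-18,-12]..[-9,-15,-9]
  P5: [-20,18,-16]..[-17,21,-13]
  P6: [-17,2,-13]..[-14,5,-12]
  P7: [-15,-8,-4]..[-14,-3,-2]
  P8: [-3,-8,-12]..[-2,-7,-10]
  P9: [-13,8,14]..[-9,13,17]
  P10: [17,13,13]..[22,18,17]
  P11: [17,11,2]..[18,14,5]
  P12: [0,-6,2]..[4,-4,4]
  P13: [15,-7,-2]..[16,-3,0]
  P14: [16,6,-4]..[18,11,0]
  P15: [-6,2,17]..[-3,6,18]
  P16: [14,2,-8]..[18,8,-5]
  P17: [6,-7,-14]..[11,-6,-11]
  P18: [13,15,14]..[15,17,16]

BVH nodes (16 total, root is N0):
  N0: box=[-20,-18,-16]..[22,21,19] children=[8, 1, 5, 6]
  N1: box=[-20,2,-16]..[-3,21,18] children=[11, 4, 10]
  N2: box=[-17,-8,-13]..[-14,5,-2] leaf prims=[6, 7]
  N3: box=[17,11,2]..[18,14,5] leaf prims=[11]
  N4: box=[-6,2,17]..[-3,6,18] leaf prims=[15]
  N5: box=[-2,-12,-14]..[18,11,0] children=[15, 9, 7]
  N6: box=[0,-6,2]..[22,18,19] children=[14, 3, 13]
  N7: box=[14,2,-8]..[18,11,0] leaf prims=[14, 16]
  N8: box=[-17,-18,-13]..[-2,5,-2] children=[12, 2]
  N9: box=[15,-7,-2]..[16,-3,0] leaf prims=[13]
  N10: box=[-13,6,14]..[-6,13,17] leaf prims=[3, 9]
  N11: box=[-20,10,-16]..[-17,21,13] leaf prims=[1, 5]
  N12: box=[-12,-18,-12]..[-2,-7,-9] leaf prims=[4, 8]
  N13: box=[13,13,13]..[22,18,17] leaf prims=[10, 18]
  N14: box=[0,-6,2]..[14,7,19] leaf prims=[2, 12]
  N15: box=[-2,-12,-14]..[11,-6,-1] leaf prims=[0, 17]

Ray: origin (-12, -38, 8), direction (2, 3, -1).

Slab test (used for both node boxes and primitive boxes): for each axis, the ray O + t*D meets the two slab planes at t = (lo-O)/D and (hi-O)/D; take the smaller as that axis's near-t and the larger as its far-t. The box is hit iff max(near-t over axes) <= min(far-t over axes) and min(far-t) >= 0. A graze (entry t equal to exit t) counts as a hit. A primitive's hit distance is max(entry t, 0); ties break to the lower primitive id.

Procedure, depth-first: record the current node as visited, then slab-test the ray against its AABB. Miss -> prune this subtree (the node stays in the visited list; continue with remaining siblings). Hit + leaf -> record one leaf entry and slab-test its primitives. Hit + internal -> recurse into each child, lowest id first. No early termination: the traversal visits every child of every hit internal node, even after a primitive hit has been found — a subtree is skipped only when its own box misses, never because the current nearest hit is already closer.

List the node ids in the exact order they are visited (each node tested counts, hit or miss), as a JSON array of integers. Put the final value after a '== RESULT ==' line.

Traverse from the root:
N0 x:[-4,17] y:[20/3,59/3] z:[-11,24] -> hit [20/3,17], descend [1, 5, 6, 8]
  N1 x:[-4,9/2] y:[40/3,59/3] z:[-10,24] -> miss, prune
  N5 x:[5,15] y:[26/3,49/3] z:[8,22] -> hit [26/3,15], descend [7, 9, 15]
    N7 x:[13,15] y:[40/3,49/3] z:[8,16] -> hit [40/3,15] leaf, test {P14(miss), P16@t=40/3}
    N9 x:[27/2,14] y:[31/3,35/3] z:[8,10] -> miss, prune
    N15 x:[5,23/2] y:[26/3,32/3] z:[9,22] -> hit [9,32/3] leaf, test {P0(miss), P17(miss)}
  N6 x:[6,17] y:[32/3,56/3] z:[-11,6] -> miss, prune
  N8 x:[-5/2,5] y:[20/3,43/3] z:[10,21] -> miss, prune

Summary -> nodes [0, 1, 5, 7, 9, 15, 6, 8]; box-tests=8; leaf-entries=2; first=P16

== RESULT ==
[0, 1, 5, 7, 9, 15, 6, 8]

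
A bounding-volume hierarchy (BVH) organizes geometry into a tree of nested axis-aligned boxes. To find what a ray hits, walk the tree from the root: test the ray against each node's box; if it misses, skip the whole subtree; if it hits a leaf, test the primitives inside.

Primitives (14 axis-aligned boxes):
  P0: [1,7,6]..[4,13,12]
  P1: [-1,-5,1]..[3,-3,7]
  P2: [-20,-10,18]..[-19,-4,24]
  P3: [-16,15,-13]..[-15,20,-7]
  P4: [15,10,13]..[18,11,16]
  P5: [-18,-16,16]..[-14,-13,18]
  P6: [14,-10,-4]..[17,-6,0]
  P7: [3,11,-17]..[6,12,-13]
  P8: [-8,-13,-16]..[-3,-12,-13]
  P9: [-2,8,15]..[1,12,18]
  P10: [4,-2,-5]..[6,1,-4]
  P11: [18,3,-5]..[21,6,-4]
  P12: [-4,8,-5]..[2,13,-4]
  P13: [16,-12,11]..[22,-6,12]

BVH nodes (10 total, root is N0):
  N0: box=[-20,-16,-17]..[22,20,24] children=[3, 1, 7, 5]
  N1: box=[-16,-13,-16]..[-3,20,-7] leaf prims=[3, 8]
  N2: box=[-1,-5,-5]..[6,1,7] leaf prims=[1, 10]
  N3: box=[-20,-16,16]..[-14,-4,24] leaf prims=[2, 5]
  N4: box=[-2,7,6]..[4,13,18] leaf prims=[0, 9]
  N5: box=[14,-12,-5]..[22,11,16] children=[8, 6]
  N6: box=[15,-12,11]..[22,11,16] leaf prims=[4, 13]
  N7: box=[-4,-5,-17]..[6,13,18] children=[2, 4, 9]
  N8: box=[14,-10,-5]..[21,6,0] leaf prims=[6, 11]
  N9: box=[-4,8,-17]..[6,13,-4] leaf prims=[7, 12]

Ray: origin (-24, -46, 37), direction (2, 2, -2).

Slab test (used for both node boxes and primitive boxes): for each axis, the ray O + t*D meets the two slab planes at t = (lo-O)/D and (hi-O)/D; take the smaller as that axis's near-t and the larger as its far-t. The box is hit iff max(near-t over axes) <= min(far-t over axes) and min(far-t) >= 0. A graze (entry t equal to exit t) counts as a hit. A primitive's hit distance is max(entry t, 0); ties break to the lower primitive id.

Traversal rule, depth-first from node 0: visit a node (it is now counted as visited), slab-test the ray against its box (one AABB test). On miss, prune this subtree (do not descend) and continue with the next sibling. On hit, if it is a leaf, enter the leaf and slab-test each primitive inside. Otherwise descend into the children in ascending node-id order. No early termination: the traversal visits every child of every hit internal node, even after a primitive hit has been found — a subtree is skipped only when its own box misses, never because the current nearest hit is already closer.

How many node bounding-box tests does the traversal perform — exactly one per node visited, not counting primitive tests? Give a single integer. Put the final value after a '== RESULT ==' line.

Trace the traversal:
N0 x:[2,23] y:[15,33] z:[13/2,27] -> hit [15,23], descend [1, 3, 5, 7]
  N1 x:[4,21/2] y:[33/2,33] z:[22,53/2] -> miss, prune
  N3 x:[2,5] y:[15,21] z:[13/2,21/2] -> miss, prune
  N5 x:[19,23] y:[17,57/2] z:[21/2,21] -> hit [19,21], descend [6, 8]
    N6 x:[39/2,23] y:[17,57/2] z:[21/2,13] -> miss, prune
    N8 x:[19,45/2] y:[18,26] z:[37/2,21] -> hit [19,21] leaf, test {P6@t=19, P11(miss)}
  N7 x:[10,15] y:[41/2,59/2] z:[19/2,27] -> miss, prune

7 AABB tests over nodes [0, 1, 3, 5, 6, 8, 7]; 1 leaf entered; closest P6.

== RESULT ==
7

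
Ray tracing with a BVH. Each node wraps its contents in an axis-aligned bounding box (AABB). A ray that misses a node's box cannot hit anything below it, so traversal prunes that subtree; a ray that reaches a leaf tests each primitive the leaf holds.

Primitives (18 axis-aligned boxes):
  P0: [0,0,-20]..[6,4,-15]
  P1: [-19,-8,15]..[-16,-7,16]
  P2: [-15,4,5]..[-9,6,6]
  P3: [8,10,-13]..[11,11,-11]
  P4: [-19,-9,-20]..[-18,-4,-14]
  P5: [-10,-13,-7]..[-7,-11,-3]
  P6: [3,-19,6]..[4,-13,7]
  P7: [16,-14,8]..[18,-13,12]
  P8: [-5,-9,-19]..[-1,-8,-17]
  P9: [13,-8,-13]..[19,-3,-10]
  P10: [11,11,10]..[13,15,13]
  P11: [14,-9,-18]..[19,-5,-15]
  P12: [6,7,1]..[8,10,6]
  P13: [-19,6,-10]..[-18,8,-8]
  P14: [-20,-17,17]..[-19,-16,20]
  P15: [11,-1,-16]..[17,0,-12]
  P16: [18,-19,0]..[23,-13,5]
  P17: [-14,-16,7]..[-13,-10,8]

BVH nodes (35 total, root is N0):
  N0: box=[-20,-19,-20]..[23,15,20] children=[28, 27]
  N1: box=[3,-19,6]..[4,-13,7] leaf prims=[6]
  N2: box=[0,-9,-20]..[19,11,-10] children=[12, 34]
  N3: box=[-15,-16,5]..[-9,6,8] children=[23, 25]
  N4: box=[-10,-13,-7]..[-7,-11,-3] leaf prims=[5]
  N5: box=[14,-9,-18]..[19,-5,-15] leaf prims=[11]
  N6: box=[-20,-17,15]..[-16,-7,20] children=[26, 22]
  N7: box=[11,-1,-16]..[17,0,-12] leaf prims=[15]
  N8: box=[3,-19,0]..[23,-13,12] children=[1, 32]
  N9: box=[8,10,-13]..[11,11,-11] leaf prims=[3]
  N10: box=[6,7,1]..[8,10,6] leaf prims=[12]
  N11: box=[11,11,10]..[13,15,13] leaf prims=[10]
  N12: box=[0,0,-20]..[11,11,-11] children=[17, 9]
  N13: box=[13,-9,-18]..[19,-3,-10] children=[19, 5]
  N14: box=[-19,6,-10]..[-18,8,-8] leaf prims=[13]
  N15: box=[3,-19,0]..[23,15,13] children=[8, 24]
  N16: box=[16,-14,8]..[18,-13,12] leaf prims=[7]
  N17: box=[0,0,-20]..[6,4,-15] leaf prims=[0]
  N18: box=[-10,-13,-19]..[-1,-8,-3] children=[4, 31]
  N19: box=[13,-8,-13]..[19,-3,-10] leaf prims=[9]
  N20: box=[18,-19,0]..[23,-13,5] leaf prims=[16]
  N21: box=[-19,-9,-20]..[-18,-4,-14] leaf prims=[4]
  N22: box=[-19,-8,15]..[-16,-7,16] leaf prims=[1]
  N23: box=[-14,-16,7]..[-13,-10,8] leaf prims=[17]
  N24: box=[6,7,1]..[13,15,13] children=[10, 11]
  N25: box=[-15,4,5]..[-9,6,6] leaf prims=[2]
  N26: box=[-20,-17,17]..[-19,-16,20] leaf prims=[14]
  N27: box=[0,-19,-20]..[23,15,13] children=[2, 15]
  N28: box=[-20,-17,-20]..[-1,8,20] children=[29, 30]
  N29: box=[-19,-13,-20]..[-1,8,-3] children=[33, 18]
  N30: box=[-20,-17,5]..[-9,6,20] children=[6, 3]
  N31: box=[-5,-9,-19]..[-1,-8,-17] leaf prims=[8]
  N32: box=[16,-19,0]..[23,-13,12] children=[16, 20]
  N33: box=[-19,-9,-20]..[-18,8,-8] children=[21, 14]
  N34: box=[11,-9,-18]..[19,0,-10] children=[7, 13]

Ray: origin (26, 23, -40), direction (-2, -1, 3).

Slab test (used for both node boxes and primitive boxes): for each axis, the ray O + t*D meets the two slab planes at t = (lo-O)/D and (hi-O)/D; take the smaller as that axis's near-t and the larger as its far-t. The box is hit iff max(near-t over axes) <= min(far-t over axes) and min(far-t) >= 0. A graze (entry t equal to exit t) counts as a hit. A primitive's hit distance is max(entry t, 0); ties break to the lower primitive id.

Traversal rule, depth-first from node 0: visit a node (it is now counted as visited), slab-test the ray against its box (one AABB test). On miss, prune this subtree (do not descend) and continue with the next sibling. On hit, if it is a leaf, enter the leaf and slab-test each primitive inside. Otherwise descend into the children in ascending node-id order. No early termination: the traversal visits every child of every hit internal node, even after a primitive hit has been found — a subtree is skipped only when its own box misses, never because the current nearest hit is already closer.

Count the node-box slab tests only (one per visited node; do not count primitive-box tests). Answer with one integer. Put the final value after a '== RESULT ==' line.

Traverse from the root:
N0 x:[3/2,23] y:[8,42] z:[20/3,20] -> hit [8,20], descend [27, 28]
  N27 x:[3/2,13] y:[8,42] z:[20/3,53/3] -> hit [8,13], descend [2, 15]
    N2 x:[7/2,13] y:[12,32] z:[20/3,10] -> miss, prune
    N15 x:[3/2,23/2] y:[8,42] z:[40/3,53/3] -> miss, prune
  N28 x:[27/2,23] y:[15,40] z:[20/3,20] -> hit [15,20], descend [29, 30]
    N29 x:[27/2,45/2] y:[15,36] z:[20/3,37/3] -> miss, prune
    N30 x:[35/2,23] y:[17,40] z:[15,20] -> hit [35/2,20], descend [3, 6]
      N3 x:[35/2,41/2] y:[17,39] z:[15,16] -> miss, prune
      N6 x:[21,23] y:[30,40] z:[55/3,20] -> miss, prune

Visited [0, 27, 2, 15, 28, 29, 30, 3, 6]. Tests: 9 box, 0 leaf. Nearest: miss.

== RESULT ==
9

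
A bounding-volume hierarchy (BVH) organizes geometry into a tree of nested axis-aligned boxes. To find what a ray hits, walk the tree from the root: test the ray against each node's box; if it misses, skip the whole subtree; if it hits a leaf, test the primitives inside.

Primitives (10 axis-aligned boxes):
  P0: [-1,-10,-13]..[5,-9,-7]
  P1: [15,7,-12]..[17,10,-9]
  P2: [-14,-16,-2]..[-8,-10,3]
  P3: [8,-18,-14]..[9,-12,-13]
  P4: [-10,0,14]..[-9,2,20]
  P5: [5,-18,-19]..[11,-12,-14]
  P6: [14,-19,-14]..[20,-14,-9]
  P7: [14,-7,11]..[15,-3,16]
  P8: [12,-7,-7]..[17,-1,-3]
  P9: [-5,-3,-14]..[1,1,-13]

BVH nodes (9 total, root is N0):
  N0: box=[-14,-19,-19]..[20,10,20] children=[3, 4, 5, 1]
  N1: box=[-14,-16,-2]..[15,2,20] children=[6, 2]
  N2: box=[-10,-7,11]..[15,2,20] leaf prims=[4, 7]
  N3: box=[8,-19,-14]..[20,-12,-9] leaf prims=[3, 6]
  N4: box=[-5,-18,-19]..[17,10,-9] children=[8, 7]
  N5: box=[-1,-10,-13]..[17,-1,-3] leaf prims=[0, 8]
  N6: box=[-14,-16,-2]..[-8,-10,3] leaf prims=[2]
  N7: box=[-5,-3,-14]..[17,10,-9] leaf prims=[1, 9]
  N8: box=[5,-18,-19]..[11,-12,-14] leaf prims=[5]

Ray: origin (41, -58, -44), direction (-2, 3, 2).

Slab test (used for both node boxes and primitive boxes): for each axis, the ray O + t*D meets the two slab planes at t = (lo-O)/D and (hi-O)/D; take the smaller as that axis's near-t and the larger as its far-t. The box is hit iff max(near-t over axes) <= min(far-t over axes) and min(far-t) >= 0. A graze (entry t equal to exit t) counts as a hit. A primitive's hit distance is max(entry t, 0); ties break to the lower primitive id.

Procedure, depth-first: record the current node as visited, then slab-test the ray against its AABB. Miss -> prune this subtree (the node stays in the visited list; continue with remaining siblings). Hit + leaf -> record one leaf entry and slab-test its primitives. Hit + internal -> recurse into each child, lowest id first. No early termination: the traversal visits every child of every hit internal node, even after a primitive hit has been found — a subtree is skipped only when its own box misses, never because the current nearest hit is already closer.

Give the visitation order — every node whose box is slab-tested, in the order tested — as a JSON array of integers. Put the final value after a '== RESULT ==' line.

Walk:
N0 x:[21/2,55/2] y:[13,68/3] z:[25/2,32] -> hit [13,68/3], descend [1, 3, 4, 5]
  N1 x:[13,55/2] y:[14,20] z:[21,32] -> miss, prune
  N3 x:[21/2,33/2] y:[13,46/3] z:[15,35/2] -> hit [15,46/3] leaf, test {P3(miss), P6(miss)}
  N4 x:[12,23] y:[40/3,68/3] z:[25/2,35/2] -> hit [40/3,35/2], descend [7, 8]
    N7 x:[12,23] y:[55/3,68/3] z:[15,35/2] -> miss, prune
    N8 x:[15,18] y:[40/3,46/3] z:[25/2,15] -> hit [15,15] leaf, test {P5@t=15}
  N5 x:[12,21] y:[16,19] z:[31/2,41/2] -> hit [16,19] leaf, test {P0(miss), P8(miss)}

order=[0, 1, 3, 4, 7, 8, 5]  |boxes|=7  |leaves|=3  hit=P5

== RESULT ==
[0, 1, 3, 4, 7, 8, 5]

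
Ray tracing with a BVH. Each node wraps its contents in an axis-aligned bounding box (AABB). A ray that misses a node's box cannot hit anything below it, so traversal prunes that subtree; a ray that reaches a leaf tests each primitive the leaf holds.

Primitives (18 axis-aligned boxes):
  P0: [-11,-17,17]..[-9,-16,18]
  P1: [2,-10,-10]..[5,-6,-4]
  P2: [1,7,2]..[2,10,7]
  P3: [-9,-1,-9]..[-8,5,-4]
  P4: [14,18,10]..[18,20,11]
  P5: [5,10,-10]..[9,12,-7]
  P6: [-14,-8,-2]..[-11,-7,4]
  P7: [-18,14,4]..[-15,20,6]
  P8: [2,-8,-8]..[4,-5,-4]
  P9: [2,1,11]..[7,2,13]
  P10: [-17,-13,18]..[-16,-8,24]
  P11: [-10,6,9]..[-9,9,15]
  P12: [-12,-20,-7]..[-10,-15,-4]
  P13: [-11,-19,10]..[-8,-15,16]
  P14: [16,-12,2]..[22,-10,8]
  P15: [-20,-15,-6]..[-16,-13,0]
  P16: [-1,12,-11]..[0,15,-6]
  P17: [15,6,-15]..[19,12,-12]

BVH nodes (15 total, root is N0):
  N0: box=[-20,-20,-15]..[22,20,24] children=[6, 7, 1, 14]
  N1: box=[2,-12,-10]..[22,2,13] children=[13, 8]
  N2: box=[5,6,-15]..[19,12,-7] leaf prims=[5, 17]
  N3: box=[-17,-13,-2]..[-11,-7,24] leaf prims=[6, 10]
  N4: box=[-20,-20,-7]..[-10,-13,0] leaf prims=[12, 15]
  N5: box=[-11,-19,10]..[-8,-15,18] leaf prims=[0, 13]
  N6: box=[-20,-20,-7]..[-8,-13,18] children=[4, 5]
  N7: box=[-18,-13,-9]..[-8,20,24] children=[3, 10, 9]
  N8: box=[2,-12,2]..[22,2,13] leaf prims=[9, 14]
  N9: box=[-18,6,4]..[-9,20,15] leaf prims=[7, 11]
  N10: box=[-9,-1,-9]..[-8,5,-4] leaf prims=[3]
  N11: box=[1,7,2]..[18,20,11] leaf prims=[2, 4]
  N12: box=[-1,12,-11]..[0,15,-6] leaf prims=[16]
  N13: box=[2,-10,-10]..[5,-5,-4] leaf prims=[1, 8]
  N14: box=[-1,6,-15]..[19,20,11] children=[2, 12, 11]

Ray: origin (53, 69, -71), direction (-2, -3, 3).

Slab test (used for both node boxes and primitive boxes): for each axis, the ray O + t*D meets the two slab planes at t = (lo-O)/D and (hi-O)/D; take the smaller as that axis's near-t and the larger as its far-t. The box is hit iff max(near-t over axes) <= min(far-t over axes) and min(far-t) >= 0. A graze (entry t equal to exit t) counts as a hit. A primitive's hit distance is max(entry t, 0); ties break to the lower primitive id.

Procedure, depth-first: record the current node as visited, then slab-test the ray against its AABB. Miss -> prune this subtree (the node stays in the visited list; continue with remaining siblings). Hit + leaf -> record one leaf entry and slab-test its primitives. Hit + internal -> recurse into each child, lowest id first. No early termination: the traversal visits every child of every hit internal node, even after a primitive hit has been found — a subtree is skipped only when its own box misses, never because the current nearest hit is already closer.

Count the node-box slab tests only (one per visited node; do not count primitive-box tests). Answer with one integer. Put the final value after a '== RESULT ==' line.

Trace the traversal:
N0 x:[31/2,73/2] y:[49/3,89/3] z:[56/3,95/3] -> hit [56/3,89/3], descend [1, 6, 7, 14]
  N1 x:[31/2,51/2] y:[67/3,27] z:[61/3,28] -> hit [67/3,51/2], descend [8, 13]
    N8 x:[31/2,51/2] y:[67/3,27] z:[73/3,28] -> hit [73/3,51/2] leaf, test {P9(miss), P14(miss)}
    N13 x:[24,51/2] y:[74/3,79/3] z:[61/3,67/3] -> miss, prune
  N6 x:[61/2,73/2] y:[82/3,89/3] z:[64/3,89/3] -> miss, prune
  N7 x:[61/2,71/2] y:[49/3,82/3] z:[62/3,95/3] -> miss, prune
  N14 x:[17,27] y:[49/3,21] z:[56/3,82/3] -> hit [56/3,21], descend [2, 11, 12]
    N2 x:[17,24] y:[19,21] z:[56/3,64/3] -> hit [19,21] leaf, test {P5(miss), P17@t=19}
    N11 x:[35/2,26] y:[49/3,62/3] z:[73/3,82/3] -> miss, prune
    N12 x:[53/2,27] y:[18,19] z:[20,65/3] -> miss, prune

Visited [0, 1, 8, 13, 6, 7, 14, 2, 11, 12]. Tests: 10 box, 2 leaf. Nearest: P17.

== RESULT ==
10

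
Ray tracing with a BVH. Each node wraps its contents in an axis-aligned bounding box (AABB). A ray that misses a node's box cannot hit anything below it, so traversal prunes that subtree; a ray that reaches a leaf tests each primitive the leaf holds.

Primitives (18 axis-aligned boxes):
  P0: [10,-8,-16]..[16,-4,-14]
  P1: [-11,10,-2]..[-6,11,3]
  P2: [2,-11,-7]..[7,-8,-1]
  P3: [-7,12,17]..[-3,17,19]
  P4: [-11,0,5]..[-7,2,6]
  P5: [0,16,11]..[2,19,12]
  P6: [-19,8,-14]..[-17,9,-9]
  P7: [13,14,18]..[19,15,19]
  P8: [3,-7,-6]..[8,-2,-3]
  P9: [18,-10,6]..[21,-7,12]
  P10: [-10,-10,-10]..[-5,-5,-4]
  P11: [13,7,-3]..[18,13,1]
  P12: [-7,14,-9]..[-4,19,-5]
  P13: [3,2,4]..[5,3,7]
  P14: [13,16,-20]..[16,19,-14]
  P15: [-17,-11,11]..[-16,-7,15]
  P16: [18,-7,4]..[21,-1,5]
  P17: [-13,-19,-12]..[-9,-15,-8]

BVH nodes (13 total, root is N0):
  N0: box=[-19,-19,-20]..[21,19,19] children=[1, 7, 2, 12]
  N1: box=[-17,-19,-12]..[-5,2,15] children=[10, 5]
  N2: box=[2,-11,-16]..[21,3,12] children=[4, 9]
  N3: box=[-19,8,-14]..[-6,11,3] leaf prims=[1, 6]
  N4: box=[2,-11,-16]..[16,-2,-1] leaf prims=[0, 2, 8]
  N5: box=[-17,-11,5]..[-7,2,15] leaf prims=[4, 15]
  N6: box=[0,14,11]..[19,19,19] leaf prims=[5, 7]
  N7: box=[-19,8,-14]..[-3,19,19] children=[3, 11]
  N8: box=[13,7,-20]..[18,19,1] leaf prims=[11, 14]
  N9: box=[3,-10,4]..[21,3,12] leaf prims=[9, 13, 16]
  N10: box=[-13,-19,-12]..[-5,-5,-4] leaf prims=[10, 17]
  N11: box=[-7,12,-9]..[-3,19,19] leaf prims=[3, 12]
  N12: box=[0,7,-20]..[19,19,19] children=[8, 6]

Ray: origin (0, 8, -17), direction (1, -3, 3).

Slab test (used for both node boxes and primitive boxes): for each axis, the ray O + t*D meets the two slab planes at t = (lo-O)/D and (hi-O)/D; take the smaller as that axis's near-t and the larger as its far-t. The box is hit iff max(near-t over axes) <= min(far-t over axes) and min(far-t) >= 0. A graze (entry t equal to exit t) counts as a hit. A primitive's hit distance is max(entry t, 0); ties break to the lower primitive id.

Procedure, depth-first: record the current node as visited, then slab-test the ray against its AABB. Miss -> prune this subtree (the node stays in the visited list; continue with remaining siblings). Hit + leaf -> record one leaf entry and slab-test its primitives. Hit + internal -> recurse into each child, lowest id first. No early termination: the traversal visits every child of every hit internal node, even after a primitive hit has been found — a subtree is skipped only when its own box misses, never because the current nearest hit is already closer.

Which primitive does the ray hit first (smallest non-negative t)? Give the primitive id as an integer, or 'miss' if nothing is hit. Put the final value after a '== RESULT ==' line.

Walk:
N0 x:[-19,21] y:[-11/3,9] z:[-1,12] -> hit [-1,9], descend [1, 2, 7, 12]
  N1 x:[-17,-5] y:[2,9] z:[5/3,32/3] -> miss, prune
  N2 x:[2,21] y:[5/3,19/3] z:[1/3,29/3] -> hit [2,19/3], descend [4, 9]
    N4 x:[2,16] y:[10/3,19/3] z:[1/3,16/3] -> hit [10/3,16/3] leaf, test {P0(miss), P2@t=16/3, P8@t=11/3}
    N9 x:[3,21] y:[5/3,6] z:[7,29/3] -> miss, prune
  N7 x:[-19,-3] y:[-11/3,0] z:[1,12] -> miss, prune
  N12 x:[0,19] y:[-11/3,1/3] z:[-1,12] -> hit [0,1/3], descend [6, 8]
    N6 x:[0,19] y:[-11/3,-2] z:[28/3,12] -> miss, prune
    N8 x:[13,18] y:[-11/3,1/3] z:[-1,6] -> miss, prune

9 AABB tests over nodes [0, 1, 2, 4, 9, 7, 12, 6, 8]; 1 leaf entered; closest P8.

== RESULT ==
8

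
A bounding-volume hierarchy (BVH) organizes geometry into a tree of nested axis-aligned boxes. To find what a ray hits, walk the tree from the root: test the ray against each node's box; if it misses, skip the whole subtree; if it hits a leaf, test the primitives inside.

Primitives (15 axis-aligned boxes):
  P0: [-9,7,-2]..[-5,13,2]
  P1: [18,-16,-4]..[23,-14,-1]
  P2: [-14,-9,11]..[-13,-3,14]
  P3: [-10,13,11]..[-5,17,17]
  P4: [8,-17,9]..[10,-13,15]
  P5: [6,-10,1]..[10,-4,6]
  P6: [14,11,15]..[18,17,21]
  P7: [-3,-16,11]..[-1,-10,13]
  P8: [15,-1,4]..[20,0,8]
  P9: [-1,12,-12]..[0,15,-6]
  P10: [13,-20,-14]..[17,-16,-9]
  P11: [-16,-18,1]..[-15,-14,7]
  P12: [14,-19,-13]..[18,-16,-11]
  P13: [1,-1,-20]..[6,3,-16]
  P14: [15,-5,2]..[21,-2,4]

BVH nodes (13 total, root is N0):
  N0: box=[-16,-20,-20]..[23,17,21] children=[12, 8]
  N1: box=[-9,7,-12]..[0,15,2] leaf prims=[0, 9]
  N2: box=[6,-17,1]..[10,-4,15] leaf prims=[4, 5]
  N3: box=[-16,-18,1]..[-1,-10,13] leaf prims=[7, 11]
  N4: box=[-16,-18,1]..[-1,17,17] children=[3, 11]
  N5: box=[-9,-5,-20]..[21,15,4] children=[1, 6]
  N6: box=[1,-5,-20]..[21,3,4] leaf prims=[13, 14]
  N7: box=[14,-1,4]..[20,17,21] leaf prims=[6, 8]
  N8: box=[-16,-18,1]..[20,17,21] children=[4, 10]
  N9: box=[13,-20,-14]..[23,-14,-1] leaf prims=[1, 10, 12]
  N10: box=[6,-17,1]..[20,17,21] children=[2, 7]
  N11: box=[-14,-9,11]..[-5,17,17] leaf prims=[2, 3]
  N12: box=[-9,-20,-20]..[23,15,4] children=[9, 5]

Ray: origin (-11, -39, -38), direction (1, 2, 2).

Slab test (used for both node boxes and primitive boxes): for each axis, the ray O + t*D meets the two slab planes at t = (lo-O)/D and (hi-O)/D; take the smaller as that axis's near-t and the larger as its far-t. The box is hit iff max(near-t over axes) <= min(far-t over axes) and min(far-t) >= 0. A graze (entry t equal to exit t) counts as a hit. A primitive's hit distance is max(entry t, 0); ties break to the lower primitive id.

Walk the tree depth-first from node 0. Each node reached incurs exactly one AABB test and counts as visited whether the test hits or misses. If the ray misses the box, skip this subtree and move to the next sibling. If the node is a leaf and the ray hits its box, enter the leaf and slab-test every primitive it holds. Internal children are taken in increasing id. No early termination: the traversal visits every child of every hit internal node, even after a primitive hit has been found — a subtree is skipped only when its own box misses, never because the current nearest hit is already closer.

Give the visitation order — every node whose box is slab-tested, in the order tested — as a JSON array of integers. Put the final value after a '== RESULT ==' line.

Traverse from the root:
N0 x:[-5,34] y:[19/2,28] z:[9,59/2] -> hit [19/2,28], descend [8, 12]
  N8 x:[-5,31] y:[21/2,28] z:[39/2,59/2] -> hit [39/2,28], descend [4, 10]
    N4 x:[-5,10] y:[21/2,28] z:[39/2,55/2] -> miss, prune
    N10 x:[17,31] y:[11,28] z:[39/2,59/2] -> hit [39/2,28], descend [2, 7]
      N2 x:[17,21] y:[11,35/2] z:[39/2,53/2] -> miss, prune
      N7 x:[25,31] y:[19,28] z:[21,59/2] -> hit [25,28] leaf, test {P6@t=53/2, P8(miss)}
  N12 x:[2,34] y:[19/2,27] z:[9,21] -> hit [19/2,21], descend [5, 9]
    N5 x:[2,32] y:[17,27] z:[9,21] -> hit [17,21], descend [1, 6]
      N1 x:[2,11] y:[23,27] z:[13,20] -> miss, prune
      N6 x:[12,32] y:[17,21] z:[9,21] -> hit [17,21] leaf, test {P13(miss), P14(miss)}
    N9 x:[24,34] y:[19/2,25/2] z:[12,37/2] -> miss, prune

Summary -> nodes [0, 8, 4, 10, 2, 7, 12, 5, 1, 6, 9]; box-tests=11; leaf-entries=2; first=P6

== RESULT ==
[0, 8, 4, 10, 2, 7, 12, 5, 1, 6, 9]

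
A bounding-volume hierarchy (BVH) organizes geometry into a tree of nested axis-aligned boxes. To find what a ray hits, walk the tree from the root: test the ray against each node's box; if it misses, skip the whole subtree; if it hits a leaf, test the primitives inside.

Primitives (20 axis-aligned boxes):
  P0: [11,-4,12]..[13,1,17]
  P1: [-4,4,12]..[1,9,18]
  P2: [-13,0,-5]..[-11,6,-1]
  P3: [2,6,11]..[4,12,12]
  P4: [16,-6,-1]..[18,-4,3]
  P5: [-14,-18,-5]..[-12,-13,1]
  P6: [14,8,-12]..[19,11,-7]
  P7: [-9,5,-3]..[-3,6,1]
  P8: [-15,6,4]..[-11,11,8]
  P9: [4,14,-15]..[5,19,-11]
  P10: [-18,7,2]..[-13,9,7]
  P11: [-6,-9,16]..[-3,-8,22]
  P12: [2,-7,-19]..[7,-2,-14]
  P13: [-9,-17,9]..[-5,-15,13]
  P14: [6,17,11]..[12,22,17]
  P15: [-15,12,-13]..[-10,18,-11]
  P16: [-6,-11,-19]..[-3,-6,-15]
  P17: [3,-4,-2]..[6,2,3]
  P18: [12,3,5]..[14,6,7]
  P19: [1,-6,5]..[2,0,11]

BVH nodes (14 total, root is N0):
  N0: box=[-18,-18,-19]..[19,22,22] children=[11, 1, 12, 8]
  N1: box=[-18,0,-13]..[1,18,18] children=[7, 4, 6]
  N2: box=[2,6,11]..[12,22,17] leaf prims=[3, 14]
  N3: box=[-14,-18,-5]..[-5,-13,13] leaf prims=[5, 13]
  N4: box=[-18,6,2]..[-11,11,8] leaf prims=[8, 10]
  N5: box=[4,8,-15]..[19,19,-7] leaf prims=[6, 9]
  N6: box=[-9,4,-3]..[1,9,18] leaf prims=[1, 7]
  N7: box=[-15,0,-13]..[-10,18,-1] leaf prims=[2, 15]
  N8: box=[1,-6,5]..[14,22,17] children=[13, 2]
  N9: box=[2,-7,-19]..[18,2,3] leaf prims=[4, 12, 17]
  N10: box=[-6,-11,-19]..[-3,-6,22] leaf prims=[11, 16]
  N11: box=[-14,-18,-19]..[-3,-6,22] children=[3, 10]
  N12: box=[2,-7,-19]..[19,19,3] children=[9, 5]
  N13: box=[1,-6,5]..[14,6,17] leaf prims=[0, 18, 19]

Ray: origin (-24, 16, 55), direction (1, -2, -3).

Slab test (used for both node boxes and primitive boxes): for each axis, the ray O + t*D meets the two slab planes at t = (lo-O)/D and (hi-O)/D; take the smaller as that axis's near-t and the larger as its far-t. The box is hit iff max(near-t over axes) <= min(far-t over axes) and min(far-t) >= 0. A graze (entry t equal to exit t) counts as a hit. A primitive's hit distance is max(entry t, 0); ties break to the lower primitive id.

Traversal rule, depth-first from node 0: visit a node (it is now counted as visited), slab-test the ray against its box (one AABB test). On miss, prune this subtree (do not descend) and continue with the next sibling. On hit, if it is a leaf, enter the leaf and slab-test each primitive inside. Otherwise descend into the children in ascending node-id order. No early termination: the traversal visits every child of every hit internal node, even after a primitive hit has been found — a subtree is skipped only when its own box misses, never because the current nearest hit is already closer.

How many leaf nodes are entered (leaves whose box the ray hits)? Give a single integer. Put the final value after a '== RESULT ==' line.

Trace the traversal:
N0 x:[6,43] y:[-3,17] z:[11,74/3] -> hit [11,17], descend [1, 8, 11, 12]
  N1 x:[6,25] y:[-1,8] z:[37/3,68/3] -> miss, prune
  N8 x:[25,38] y:[-3,11] z:[38/3,50/3] -> miss, prune
  N11 x:[10,21] y:[11,17] z:[11,74/3] -> hit [11,17], descend [3, 10]
    N3 x:[10,19] y:[29/2,17] z:[14,20] -> hit [29/2,17] leaf, test {P5(miss), P13(miss)}
    N10 x:[18,21] y:[11,27/2] z:[11,74/3] -> miss, prune
  N12 x:[26,43] y:[-3/2,23/2] z:[52/3,74/3] -> miss, prune

Visited [0, 1, 8, 11, 3, 10, 12]. Tests: 7 box, 1 leaf. Nearest: miss.

== RESULT ==
1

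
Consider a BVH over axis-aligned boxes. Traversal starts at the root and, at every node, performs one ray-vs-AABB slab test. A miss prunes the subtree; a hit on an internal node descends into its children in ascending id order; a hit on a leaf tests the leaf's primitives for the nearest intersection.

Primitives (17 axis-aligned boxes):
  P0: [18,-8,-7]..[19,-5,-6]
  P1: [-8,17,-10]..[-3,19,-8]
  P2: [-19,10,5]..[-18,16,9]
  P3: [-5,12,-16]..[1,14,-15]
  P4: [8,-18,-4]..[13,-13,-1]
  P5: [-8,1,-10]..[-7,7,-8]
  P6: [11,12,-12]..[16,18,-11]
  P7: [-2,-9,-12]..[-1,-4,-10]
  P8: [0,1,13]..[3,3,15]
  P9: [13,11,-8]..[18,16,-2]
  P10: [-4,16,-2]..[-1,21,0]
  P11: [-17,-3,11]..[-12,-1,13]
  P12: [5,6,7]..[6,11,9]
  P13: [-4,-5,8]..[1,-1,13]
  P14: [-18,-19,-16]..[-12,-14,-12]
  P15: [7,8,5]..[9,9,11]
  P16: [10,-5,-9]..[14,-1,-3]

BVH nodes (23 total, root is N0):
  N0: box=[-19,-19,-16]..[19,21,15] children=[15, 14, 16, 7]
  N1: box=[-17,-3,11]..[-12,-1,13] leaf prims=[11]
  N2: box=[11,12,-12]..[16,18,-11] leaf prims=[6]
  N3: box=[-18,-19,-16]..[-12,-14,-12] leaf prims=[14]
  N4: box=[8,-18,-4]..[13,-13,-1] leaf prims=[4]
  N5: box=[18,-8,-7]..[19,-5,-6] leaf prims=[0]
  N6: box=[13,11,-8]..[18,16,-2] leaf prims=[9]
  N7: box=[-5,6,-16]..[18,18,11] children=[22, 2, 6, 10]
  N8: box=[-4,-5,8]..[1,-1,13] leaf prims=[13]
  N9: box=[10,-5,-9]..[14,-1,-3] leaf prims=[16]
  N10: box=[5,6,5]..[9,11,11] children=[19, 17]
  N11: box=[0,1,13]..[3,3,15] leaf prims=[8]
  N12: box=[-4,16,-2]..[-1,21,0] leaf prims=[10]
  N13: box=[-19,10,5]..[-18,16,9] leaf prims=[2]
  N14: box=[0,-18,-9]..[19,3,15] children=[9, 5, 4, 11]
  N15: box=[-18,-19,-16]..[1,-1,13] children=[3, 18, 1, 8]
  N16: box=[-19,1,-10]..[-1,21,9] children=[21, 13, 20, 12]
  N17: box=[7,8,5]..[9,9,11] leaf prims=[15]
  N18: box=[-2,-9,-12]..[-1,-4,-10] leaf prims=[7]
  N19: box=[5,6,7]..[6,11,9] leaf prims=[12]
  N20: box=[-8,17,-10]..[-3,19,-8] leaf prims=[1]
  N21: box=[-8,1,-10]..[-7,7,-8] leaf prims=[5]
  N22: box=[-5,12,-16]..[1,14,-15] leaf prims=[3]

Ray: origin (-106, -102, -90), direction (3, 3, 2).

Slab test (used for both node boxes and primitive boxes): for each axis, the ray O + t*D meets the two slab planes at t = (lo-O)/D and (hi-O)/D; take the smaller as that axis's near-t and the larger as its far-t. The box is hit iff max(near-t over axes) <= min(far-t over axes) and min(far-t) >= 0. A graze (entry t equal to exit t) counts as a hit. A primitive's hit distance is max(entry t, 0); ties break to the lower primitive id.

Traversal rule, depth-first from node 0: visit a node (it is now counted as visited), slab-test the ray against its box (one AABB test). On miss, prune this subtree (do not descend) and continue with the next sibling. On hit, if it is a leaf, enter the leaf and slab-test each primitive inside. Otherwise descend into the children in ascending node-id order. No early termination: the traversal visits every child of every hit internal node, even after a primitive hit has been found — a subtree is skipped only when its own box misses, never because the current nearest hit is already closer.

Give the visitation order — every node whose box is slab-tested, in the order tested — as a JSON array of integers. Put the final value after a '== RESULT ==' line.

Traverse from the root:
N0 x:[29,125/3] y:[83/3,41] z:[37,105/2] -> hit [37,41], descend [7, 14, 15, 16]
  N7 x:[101/3,124/3] y:[36,40] z:[37,101/2] -> hit [37,40], descend [2, 6, 10, 22]
    N2 x:[39,122/3] y:[38,40] z:[39,79/2] -> hit [39,79/2] leaf, test {P6@t=39}
    N6 x:[119/3,124/3] y:[113/3,118/3] z:[41,44] -> miss, prune
    N10 x:[37,115/3] y:[36,113/3] z:[95/2,101/2] -> miss, prune
    N22 x:[101/3,107/3] y:[38,116/3] z:[37,75/2] -> miss, prune
  N14 x:[106/3,125/3] y:[28,35] z:[81/2,105/2] -> miss, prune
  N15 x:[88/3,107/3] y:[83/3,101/3] z:[37,103/2] -> miss, prune
  N16 x:[29,35] y:[103/3,41] z:[40,99/2] -> miss, prune

Summary -> nodes [0, 7, 2, 6, 10, 22, 14, 15, 16]; box-tests=9; leaf-entries=1; first=P6

== RESULT ==
[0, 7, 2, 6, 10, 22, 14, 15, 16]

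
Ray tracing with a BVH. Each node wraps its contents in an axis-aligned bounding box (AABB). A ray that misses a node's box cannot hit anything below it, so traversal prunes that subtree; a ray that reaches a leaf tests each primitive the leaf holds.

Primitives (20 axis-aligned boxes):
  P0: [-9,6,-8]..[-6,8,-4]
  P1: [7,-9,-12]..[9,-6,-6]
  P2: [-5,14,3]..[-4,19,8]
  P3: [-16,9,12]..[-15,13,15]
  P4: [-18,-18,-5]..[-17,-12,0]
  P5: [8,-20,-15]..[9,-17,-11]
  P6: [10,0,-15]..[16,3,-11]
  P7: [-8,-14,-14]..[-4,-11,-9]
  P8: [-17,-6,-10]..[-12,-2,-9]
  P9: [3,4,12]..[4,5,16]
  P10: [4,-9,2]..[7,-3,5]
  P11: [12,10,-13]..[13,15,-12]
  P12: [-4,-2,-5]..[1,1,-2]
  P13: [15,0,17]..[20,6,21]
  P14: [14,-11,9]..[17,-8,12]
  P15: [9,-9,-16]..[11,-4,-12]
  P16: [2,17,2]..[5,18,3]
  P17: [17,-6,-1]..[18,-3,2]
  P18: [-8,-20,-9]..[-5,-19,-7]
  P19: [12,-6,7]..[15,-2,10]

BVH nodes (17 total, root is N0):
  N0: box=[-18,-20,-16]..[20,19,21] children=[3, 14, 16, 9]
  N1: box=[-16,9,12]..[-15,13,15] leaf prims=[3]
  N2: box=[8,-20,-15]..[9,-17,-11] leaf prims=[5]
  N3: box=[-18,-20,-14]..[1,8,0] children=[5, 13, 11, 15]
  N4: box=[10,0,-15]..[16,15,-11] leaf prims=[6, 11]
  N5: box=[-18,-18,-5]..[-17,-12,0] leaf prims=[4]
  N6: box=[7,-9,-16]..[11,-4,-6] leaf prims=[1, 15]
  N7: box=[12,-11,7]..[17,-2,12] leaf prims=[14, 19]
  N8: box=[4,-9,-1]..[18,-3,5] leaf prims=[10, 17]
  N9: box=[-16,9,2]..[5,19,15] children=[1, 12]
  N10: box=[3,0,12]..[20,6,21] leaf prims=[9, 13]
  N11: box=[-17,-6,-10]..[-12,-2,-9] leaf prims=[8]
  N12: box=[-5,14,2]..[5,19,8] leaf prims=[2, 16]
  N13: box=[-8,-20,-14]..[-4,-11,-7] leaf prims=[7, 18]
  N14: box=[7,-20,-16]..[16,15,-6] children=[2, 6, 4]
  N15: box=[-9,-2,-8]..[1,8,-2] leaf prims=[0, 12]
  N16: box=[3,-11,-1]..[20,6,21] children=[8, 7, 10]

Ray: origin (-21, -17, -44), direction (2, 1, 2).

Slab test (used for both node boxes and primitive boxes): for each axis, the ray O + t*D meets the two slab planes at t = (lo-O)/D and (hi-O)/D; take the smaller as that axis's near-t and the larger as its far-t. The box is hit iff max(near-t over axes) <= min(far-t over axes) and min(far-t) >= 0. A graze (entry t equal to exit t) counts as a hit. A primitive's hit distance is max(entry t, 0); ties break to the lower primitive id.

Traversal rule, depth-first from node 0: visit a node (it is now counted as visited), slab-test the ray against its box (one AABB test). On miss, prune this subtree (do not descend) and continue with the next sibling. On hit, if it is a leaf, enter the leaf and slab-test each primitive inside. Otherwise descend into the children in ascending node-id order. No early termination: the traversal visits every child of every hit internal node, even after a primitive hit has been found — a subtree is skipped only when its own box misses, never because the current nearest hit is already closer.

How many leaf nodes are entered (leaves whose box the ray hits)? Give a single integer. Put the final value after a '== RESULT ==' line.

Trace the traversal:
N0 x:[3/2,41/2] y:[-3,36] z:[14,65/2] -> hit [14,41/2], descend [3, 9, 14, 16]
  N3 x:[3/2,11] y:[-3,25] z:[15,22] -> miss, prune
  N9 x:[5/2,13] y:[26,36] z:[23,59/2] -> miss, prune
  N14 x:[14,37/2] y:[-3,32] z:[14,19] -> hit [14,37/2], descend [2, 4, 6]
    N2 x:[29/2,15] y:[-3,0] z:[29/2,33/2] -> miss, prune
    N4 x:[31/2,37/2] y:[17,32] z:[29/2,33/2] -> miss, prune
    N6 x:[14,16] y:[8,13] z:[14,19] -> miss, prune
  N16 x:[12,41/2] y:[6,23] z:[43/2,65/2] -> miss, prune

Visited [0, 3, 9, 14, 2, 4, 6, 16]. Tests: 8 box, 0 leaf. Nearest: miss.

== RESULT ==
0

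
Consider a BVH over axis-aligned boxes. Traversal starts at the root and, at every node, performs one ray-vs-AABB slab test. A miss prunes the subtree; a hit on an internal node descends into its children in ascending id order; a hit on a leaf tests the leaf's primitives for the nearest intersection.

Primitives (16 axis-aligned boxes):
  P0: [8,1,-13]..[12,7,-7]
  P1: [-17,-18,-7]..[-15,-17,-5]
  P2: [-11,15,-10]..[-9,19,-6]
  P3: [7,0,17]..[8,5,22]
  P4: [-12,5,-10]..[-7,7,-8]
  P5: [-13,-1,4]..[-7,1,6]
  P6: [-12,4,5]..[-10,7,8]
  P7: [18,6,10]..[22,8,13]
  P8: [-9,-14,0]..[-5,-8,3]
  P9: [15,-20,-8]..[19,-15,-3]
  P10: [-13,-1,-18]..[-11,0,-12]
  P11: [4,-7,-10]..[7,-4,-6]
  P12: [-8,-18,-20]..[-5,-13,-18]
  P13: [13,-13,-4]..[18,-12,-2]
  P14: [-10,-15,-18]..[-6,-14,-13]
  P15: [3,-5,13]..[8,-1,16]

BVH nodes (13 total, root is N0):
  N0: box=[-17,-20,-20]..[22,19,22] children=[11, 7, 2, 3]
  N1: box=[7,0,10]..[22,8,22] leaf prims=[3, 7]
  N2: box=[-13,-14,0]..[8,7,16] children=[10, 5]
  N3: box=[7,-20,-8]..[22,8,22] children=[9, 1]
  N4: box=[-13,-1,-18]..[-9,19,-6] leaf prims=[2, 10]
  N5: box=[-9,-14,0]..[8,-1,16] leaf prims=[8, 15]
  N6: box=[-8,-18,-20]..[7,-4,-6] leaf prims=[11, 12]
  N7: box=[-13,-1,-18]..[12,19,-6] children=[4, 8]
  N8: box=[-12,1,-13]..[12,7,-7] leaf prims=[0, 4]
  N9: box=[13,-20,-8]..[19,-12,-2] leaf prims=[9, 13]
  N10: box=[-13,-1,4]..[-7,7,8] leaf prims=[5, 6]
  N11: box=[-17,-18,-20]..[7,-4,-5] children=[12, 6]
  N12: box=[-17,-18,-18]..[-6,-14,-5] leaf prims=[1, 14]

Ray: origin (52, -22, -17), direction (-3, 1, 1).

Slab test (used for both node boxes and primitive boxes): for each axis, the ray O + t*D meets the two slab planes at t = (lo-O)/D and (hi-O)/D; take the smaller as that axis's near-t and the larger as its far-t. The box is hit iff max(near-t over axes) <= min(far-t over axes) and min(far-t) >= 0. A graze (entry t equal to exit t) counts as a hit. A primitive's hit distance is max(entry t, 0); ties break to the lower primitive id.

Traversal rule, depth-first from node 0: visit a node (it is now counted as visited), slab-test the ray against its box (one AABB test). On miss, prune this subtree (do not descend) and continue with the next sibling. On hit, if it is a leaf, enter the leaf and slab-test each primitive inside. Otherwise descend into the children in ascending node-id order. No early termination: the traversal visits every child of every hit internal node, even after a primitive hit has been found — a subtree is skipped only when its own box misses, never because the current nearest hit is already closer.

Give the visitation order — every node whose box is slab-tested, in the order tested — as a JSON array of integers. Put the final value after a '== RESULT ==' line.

Walk:
N0 x:[10,23] y:[2,41] z:[-3,39] -> hit [10,23], descend [2, 3, 7, 11]
  N2 x:[44/3,65/3] y:[8,29] z:[17,33] -> hit [17,65/3], descend [5, 10]
    N5 x:[44/3,61/3] y:[8,21] z:[17,33] -> hit [17,61/3] leaf, test {P8(miss), P15(miss)}
    N10 x:[59/3,65/3] y:[21,29] z:[21,25] -> hit [21,65/3] leaf, test {P5@t=21, P6(miss)}
  N3 x:[10,15] y:[2,30] z:[9,39] -> hit [10,15], descend [1, 9]
    N1 x:[10,15] y:[22,30] z:[27,39] -> miss, prune
    N9 x:[11,13] y:[2,10] z:[9,15] -> miss, prune
  N7 x:[40/3,65/3] y:[21,41] z:[-1,11] -> miss, prune
  N11 x:[15,23] y:[4,18] z:[-3,12] -> miss, prune

Summary -> nodes [0, 2, 5, 10, 3, 1, 9, 7, 11]; box-tests=9; leaf-entries=2; first=P5

== RESULT ==
[0, 2, 5, 10, 3, 1, 9, 7, 11]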